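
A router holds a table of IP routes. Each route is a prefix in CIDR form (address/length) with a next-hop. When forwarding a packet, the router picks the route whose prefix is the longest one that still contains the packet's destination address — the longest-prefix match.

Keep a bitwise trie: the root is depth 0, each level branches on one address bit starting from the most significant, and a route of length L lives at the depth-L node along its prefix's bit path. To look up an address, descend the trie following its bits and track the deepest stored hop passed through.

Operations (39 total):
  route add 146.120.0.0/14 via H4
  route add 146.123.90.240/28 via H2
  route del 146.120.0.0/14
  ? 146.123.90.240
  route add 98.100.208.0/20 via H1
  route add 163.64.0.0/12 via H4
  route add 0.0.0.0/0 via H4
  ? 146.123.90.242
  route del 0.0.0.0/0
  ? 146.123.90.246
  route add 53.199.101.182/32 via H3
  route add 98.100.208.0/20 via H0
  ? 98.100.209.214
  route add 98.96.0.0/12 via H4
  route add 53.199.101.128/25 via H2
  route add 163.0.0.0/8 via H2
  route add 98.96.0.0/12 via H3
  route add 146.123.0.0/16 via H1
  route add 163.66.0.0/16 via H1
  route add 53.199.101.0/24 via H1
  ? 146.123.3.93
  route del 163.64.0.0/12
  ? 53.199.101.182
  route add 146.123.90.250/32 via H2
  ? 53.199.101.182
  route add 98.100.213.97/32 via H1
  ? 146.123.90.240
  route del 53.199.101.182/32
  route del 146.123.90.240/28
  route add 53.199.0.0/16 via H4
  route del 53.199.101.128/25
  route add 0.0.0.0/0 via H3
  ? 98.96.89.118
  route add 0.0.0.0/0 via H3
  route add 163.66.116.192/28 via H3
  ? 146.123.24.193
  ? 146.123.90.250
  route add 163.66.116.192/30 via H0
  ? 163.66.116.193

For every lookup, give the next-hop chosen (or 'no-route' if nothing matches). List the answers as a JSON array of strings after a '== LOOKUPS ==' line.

Trace:
  + 146.120.0.0/14 (H4) depth=14
  + 146.123.90.240/28 (H2) depth=28
  - 146.120.0.0/14 clear@14
  lookup 146.123.90.240: bits 1001001001111011010110101111 walk d0:-→d1:-→d2:-→d3:-→d4:-→d5:-→d6:-→d7:-→d8:-→d9:-→d10:-→d11:-→d12:-→d13:-→d14:-→d15:-→d16:-→d17:-→d18:-→d19:-→d20:-→d21:-→d22:-→d23:-→d24:-→d25:-→d26:-→d27:-→d28:H2 -> H2
  + 98.100.208.0/20 (H1) depth=20
  + 163.64.0.0/12 (H4) depth=12
  + 0.0.0.0/0 (H4) depth=0
  lookup 146.123.90.242: bits 1001001001111011010110101111 walk d0:H4→d1:-→d2:-→d3:-→d4:-→d5:-→d6:-→d7:-→d8:-→d9:-→d10:-→d11:-→d12:-→d13:-→d14:-→d15:-→d16:-→d17:-→d18:-→d19:-→d20:-→d21:-→d22:-→d23:-→d24:-→d25:-→d26:-→d27:-→d28:H2 -> H2
  - 0.0.0.0/0 clear@0
  lookup 146.123.90.246: bits 1001001001111011010110101111 walk d0:-→d1:-→d2:-→d3:-→d4:-→d5:-→d6:-→d7:-→d8:-→d9:-→d10:-→d11:-→d12:-→d13:-→d14:-→d15:-→d16:-→d17:-→d18:-→d19:-→d20:-→d21:-→d22:-→d23:-→d24:-→d25:-→d26:-→d27:-→d28:H2 -> H2
  + 53.199.101.182/32 (H3) depth=32
  + 98.100.208.0/20 (H0) depth=20
  lookup 98.100.209.214: bits 01100010011001001101 walk d0:-→d1:-→d2:-→d3:-→d4:-→d5:-→d6:-→d7:-→d8:-→d9:-→d10:-→d11:-→d12:-→d13:-→d14:-→d15:-→d16:-→d17:-→d18:-→d19:-→d20:H0 -> H0
  + 98.96.0.0/12 (H4) depth=12
  + 53.199.101.128/25 (H2) depth=25
  + 163.0.0.0/8 (H2) depth=8
  + 98.96.0.0/12 (H3) depth=12
  + 146.123.0.0/16 (H1) depth=16
  + 163.66.0.0/16 (H1) depth=16
  + 53.199.101.0/24 (H1) depth=24
  lookup 146.123.3.93: bits 10010010011110110 walk d0:-→d1:-→d2:-→d3:-→d4:-→d5:-→d6:-→d7:-→d8:-→d9:-→d10:-→d11:-→d12:-→d13:-→d14:-→d15:-→d16:H1→d17:- -> H1
  - 163.64.0.0/12 clear@12
  lookup 53.199.101.182: bits 00110101110001110110010110110110 walk d0:-→d1:-→d2:-→d3:-→d4:-→d5:-→d6:-→d7:-→d8:-→d9:-→d10:-→d11:-→d12:-→d13:-→d14:-→d15:-→d16:-→d17:-→d18:-→d19:-→d20:-→d21:-→d22:-→d23:-→d24:H1→d25:H2→d26:-→d27:-→d28:-→d29:-→d30:-→d31:-→d32:H3 -> H3
  + 146.123.90.250/32 (H2) depth=32
  lookup 53.199.101.182: bits 00110101110001110110010110110110 walk d0:-→d1:-→d2:-→d3:-→d4:-→d5:-→d6:-→d7:-→d8:-→d9:-→d10:-→d11:-→d12:-→d13:-→d14:-→d15:-→d16:-→d17:-→d18:-→d19:-→d20:-→d21:-→d22:-→d23:-→d24:H1→d25:H2→d26:-→d27:-→d28:-→d29:-→d30:-→d31:-→d32:H3 -> H3
  + 98.100.213.97/32 (H1) depth=32
  lookup 146.123.90.240: bits 1001001001111011010110101111 walk d0:-→d1:-→d2:-→d3:-→d4:-→d5:-→d6:-→d7:-→d8:-→d9:-→d10:-→d11:-→d12:-→d13:-→d14:-→d15:-→d16:H1→d17:-→d18:-→d19:-→d20:-→d21:-→d22:-→d23:-→d24:-→d25:-→d26:-→d27:-→d28:H2 -> H2
  - 53.199.101.182/32 clear@32
  - 146.123.90.240/28 clear@28
  + 53.199.0.0/16 (H4) depth=16
  - 53.199.101.128/25 clear@25
  + 0.0.0.0/0 (H3) depth=0
  lookup 98.96.89.118: bits 0110001001100 walk d0:H3→d1:-→d2:-→d3:-→d4:-→d5:-→d6:-→d7:-→d8:-→d9:-→d10:-→d11:-→d12:H3→d13:- -> H3
  + 0.0.0.0/0 (H3) depth=0
  + 163.66.116.192/28 (H3) depth=28
  lookup 146.123.24.193: bits 10010010011110110 walk d0:H3→d1:-→d2:-→d3:-→d4:-→d5:-→d6:-→d7:-→d8:-→d9:-→d10:-→d11:-→d12:-→d13:-→d14:-→d15:-→d16:H1→d17:- -> H1
  lookup 146.123.90.250: bits 10010010011110110101101011111010 walk d0:H3→d1:-→d2:-→d3:-→d4:-→d5:-→d6:-→d7:-→d8:-→d9:-→d10:-→d11:-→d12:-→d13:-→d14:-→d15:-→d16:H1→d17:-→d18:-→d19:-→d20:-→d21:-→d22:-→d23:-→d24:-→d25:-→d26:-→d27:-→d28:-→d29:-→d30:-→d31:-→d32:H2 -> H2
  + 163.66.116.192/30 (H0) depth=30
  lookup 163.66.116.193: bits 101000110100001001110100110000 walk d0:H3→d1:-→d2:-→d3:-→d4:-→d5:-→d6:-→d7:-→d8:H2→d9:-→d10:-→d11:-→d12:-→d13:-→d14:-→d15:-→d16:H1→d17:-→d18:-→d19:-→d20:-→d21:-→d22:-→d23:-→d24:-→d25:-→d26:-→d27:-→d28:H3→d29:-→d30:H0 -> H0

== LOOKUPS ==
["H2","H2","H2","H0","H1","H3","H3","H2","H3","H1","H2","H0"]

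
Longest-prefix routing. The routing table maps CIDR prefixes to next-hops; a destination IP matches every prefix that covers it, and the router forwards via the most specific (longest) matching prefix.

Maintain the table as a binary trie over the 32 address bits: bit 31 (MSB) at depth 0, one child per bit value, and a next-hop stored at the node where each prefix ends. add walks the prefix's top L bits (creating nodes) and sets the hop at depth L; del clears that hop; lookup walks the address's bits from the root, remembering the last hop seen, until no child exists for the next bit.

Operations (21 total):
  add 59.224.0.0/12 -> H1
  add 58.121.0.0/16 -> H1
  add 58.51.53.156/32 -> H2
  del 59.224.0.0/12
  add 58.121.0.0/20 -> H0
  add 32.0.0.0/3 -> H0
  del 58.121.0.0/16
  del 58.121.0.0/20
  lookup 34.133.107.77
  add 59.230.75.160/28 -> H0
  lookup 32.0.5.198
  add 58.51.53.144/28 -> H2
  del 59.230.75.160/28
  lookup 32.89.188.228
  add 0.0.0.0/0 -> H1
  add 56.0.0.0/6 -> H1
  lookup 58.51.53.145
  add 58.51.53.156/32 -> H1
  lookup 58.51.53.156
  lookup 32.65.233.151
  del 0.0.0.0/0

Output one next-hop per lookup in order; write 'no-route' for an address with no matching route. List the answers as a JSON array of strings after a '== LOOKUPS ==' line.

Process each operation:
  add 59.224.0.0/12 -> H1 at depth 12
  add 58.121.0.0/16 -> H1 at depth 16
  add 58.51.53.156/32 -> H2 at depth 32
  - 59.224.0.0/12 clear@12
  add 58.121.0.0/20 -> H0 at depth 20
  add 32.0.0.0/3 -> H0 at depth 3
  - 58.121.0.0/16 clear@16
  - 58.121.0.0/20 clear@20
  ? 34.133.107.77  path d0:-→d1:-→d2:-→d3:H0  best=H0
  add 59.230.75.160/28 -> H0 at depth 28
  ? 32.0.5.198  path d0:-→d1:-→d2:-→d3:H0  best=H0
  add 58.51.53.144/28 -> H2 at depth 28
  - 59.230.75.160/28 clear@28
  ? 32.89.188.228  path d0:-→d1:-→d2:-→d3:H0  best=H0
  add 0.0.0.0/0 -> H1 at depth 0
  add 56.0.0.0/6 -> H1 at depth 6
  ? 58.51.53.145  path d0:H1→d1:-→d2:-→d3:H0→d4:-→d5:-→d6:H1→d7:-→d8:-→d9:-→d10:-→d11:-→d12:-→d13:-→d14:-→d15:-→d16:-→d17:-→d18:-→d19:-→d20:-→d21:-→d22:-→d23:-→d24:-→d25:-→d26:-→d27:-→d28:H2  best=H2
  add 58.51.53.156/32 -> H1 at depth 32
  ? 58.51.53.156  path d0:H1→d1:-→d2:-→d3:H0→d4:-→d5:-→d6:H1→d7:-→d8:-→d9:-→d10:-→d11:-→d12:-→d13:-→d14:-→d15:-→d16:-→d17:-→d18:-→d19:-→d20:-→d21:-→d22:-→d23:-→d24:-→d25:-→d26:-→d27:-→d28:H2→d29:-→d30:-→d31:-→d32:H1  best=H1
  ? 32.65.233.151  path d0:H1→d1:-→d2:-→d3:H0  best=H0
  - 0.0.0.0/0 clear@0

== LOOKUPS ==
["H0","H0","H0","H2","H1","H0"]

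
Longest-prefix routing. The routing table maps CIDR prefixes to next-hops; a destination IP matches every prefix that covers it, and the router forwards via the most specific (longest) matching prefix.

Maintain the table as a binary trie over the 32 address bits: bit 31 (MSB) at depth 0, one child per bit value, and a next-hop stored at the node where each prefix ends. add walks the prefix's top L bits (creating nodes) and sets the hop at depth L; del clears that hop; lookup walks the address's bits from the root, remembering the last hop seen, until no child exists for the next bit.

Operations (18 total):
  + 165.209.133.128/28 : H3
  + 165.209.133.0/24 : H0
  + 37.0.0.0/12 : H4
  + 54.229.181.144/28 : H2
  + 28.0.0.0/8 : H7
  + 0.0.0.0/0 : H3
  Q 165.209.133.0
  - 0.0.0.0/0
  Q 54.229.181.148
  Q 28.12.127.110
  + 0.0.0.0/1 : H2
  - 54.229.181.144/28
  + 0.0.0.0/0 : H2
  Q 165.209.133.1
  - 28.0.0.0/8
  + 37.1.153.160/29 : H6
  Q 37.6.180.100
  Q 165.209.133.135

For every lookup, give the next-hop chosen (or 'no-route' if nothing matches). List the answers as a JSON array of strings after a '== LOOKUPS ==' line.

Apply in order:
  + 165.209.133.128/28 (H3) depth=28
  + 165.209.133.0/24 (H0) depth=24
  + 37.0.0.0/12 (H4) depth=12
  + 54.229.181.144/28 (H2) depth=28
  + 28.0.0.0/8 (H7) depth=8
  + 0.0.0.0/0 (H3) depth=0
  lookup 165.209.133.0: bits 101001011101000110000101 walk d0:H3→d1:-→d2:-→d3:-→d4:-→d5:-→d6:-→d7:-→d8:-→d9:-→d10:-→d11:-→d12:-→d13:-→d14:-→d15:-→d16:-→d17:-→d18:-→d19:-→d20:-→d21:-→d22:-→d23:-→d24:H0 -> H0
  del 0.0.0.0/0 (clear depth 0)
  lookup 54.229.181.148: bits 0011011011100101101101011001 walk d0:-→d1:-→d2:-→d3:-→d4:-→d5:-→d6:-→d7:-→d8:-→d9:-→d10:-→d11:-→d12:-→d13:-→d14:-→d15:-→d16:-→d17:-→d18:-→d19:-→d20:-→d21:-→d22:-→d23:-→d24:-→d25:-→d26:-→d27:-→d28:H2 -> H2
  lookup 28.12.127.110: bits 00011100 walk d0:-→d1:-→d2:-→d3:-→d4:-→d5:-→d6:-→d7:-→d8:H7 -> H7
  + 0.0.0.0/1 (H2) depth=1
  del 54.229.181.144/28 (clear depth 28)
  + 0.0.0.0/0 (H2) depth=0
  lookup 165.209.133.1: bits 101001011101000110000101 walk d0:H2→d1:-→d2:-→d3:-→d4:-→d5:-→d6:-→d7:-→d8:-→d9:-→d10:-→d11:-→d12:-→d13:-→d14:-→d15:-→d16:-→d17:-→d18:-→d19:-→d20:-→d21:-→d22:-→d23:-→d24:H0 -> H0
  del 28.0.0.0/8 (clear depth 8)
  + 37.1.153.160/29 (H6) depth=29
  lookup 37.6.180.100: bits 0010010100000 walk d0:H2→d1:H2→d2:-→d3:-→d4:-→d5:-→d6:-→d7:-→d8:-→d9:-→d10:-→d11:-→d12:H4→d13:- -> H4
  lookup 165.209.133.135: bits 1010010111010001100001011000 walk d0:H2→d1:-→d2:-→d3:-→d4:-→d5:-→d6:-→d7:-→d8:-→d9:-→d10:-→d11:-→d12:-→d13:-→d14:-→d15:-→d16:-→d17:-→d18:-→d19:-→d20:-→d21:-→d22:-→d23:-→d24:H0→d25:-→d26:-→d27:-→d28:H3 -> H3

== LOOKUPS ==
["H0","H2","H7","H0","H4","H3"]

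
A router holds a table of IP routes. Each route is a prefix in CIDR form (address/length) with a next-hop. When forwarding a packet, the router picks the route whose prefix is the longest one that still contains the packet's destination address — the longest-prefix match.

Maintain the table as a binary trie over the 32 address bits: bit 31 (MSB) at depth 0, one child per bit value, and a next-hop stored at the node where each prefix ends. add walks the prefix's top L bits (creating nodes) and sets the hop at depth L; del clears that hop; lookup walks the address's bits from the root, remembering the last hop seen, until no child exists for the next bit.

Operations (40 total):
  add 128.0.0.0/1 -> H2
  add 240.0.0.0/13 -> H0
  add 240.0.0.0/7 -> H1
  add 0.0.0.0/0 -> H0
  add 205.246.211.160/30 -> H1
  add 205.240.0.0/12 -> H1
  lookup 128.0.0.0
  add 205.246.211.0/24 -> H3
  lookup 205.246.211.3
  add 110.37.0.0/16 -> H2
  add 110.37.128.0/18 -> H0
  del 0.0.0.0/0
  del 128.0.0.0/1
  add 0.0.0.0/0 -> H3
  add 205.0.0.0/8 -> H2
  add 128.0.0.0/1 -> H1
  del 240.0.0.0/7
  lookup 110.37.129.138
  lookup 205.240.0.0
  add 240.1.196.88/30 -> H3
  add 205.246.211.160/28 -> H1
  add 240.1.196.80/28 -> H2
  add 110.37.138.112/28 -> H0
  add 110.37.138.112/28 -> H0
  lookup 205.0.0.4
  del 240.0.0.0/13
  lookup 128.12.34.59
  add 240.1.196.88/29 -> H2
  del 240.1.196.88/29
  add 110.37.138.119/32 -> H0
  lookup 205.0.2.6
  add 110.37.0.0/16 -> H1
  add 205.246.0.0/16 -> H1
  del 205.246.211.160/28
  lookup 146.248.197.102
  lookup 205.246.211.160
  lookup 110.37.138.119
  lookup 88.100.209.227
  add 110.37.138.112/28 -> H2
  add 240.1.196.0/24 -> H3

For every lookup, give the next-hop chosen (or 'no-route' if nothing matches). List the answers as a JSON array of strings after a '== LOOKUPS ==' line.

Process each operation:
  + 128.0.0.0/1 (H2) depth=1
  + 240.0.0.0/13 (H0) depth=13
  + 240.0.0.0/7 (H1) depth=7
  + 0.0.0.0/0 (H0) depth=0
  + 205.246.211.160/30 (H1) depth=30
  + 205.240.0.0/12 (H1) depth=12
  lookup 128.0.0.0: bits 1 walk d0:H0→d1:H2 -> H2
  + 205.246.211.0/24 (H3) depth=24
  lookup 205.246.211.3: bits 110011011111011011010011 walk d0:H0→d1:H2→d2:-→d3:-→d4:-→d5:-→d6:-→d7:-→d8:-→d9:-→d10:-→d11:-→d12:H1→d13:-→d14:-→d15:-→d16:-→d17:-→d18:-→d19:-→d20:-→d21:-→d22:-→d23:-→d24:H3 -> H3
  + 110.37.0.0/16 (H2) depth=16
  + 110.37.128.0/18 (H0) depth=18
  del 0.0.0.0/0 (clear depth 0)
  del 128.0.0.0/1 (clear depth 1)
  + 0.0.0.0/0 (H3) depth=0
  + 205.0.0.0/8 (H2) depth=8
  + 128.0.0.0/1 (H1) depth=1
  del 240.0.0.0/7 (clear depth 7)
  lookup 110.37.129.138: bits 011011100010010110 walk d0:H3→d1:-→d2:-→d3:-→d4:-→d5:-→d6:-→d7:-→d8:-→d9:-→d10:-→d11:-→d12:-→d13:-→d14:-→d15:-→d16:H2→d17:-→d18:H0 -> H0
  lookup 205.240.0.0: bits 1100110111110 walk d0:H3→d1:H1→d2:-→d3:-→d4:-→d5:-→d6:-→d7:-→d8:H2→d9:-→d10:-→d11:-→d12:H1→d13:- -> H1
  + 240.1.196.88/30 (H3) depth=30
  + 205.246.211.160/28 (H1) depth=28
  + 240.1.196.80/28 (H2) depth=28
  + 110.37.138.112/28 (H0) depth=28
  + 110.37.138.112/28 (H0) depth=28
  lookup 205.0.0.4: bits 11001101 walk d0:H3→d1:H1→d2:-→d3:-→d4:-→d5:-→d6:-→d7:-→d8:H2 -> H2
  del 240.0.0.0/13 (clear depth 13)
  lookup 128.12.34.59: bits 1 walk d0:H3→d1:H1 -> H1
  + 240.1.196.88/29 (H2) depth=29
  del 240.1.196.88/29 (clear depth 29)
  + 110.37.138.119/32 (H0) depth=32
  lookup 205.0.2.6: bits 11001101 walk d0:H3→d1:H1→d2:-→d3:-→d4:-→d5:-→d6:-→d7:-→d8:H2 -> H2
  + 110.37.0.0/16 (H1) depth=16
  + 205.246.0.0/16 (H1) depth=16
  del 205.246.211.160/28 (clear depth 28)
  lookup 146.248.197.102: bits 1 walk d0:H3→d1:H1 -> H1
  lookup 205.246.211.160: bits 110011011111011011010011101000 walk d0:H3→d1:H1→d2:-→d3:-→d4:-→d5:-→d6:-→d7:-→d8:H2→d9:-→d10:-→d11:-→d12:H1→d13:-→d14:-→d15:-→d16:H1→d17:-→d18:-→d19:-→d20:-→d21:-→d22:-→d23:-→d24:H3→d25:-→d26:-→d27:-→d28:-→d29:-→d30:H1 -> H1
  lookup 110.37.138.119: bits 01101110001001011000101001110111 walk d0:H3→d1:-→d2:-→d3:-→d4:-→d5:-→d6:-→d7:-→d8:-→d9:-→d10:-→d11:-→d12:-→d13:-→d14:-→d15:-→d16:H1→d17:-→d18:H0→d19:-→d20:-→d21:-→d22:-→d23:-→d24:-→d25:-→d26:-→d27:-→d28:H0→d29:-→d30:-→d31:-→d32:H0 -> H0
  lookup 88.100.209.227: bits 01 walk d0:H3→d1:-→d2:- -> H3
  + 110.37.138.112/28 (H2) depth=28
  + 240.1.196.0/24 (H3) depth=24

== LOOKUPS ==
["H2","H3","H0","H1","H2","H1","H2","H1","H1","H0","H3"]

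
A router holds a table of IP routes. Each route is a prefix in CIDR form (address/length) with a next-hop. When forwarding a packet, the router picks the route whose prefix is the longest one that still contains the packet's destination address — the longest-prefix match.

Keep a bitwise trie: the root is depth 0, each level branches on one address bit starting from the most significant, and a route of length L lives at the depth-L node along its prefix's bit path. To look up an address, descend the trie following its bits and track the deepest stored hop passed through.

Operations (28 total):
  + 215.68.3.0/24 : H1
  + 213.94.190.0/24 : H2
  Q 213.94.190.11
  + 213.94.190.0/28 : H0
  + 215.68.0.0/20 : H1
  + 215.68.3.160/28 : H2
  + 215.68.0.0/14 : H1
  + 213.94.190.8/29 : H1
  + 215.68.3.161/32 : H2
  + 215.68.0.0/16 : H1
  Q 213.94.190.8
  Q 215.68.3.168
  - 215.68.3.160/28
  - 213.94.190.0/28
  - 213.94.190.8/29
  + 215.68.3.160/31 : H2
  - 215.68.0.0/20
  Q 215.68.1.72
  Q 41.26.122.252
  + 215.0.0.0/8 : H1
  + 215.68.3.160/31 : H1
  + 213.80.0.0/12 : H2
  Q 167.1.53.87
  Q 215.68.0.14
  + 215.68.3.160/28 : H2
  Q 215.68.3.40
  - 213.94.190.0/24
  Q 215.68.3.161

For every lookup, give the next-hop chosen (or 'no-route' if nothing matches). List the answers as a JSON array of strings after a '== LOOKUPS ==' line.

Trace:
  add 215.68.3.0/24 -> H1 at depth 24
  add 213.94.190.0/24 -> H2 at depth 24
  ? 213.94.190.11  path d0:-→d1:-→d2:-→d3:-→d4:-→d5:-→d6:-→d7:-→d8:-→d9:-→d10:-→d11:-→d12:-→d13:-→d14:-→d15:-→d16:-→d17:-→d18:-→d19:-→d20:-→d21:-→d22:-→d23:-→d24:H2  best=H2
  add 213.94.190.0/28 -> H0 at depth 28
  add 215.68.0.0/20 -> H1 at depth 20
  add 215.68.3.160/28 -> H2 at depth 28
  add 215.68.0.0/14 -> H1 at depth 14
  add 213.94.190.8/29 -> H1 at depth 29
  add 215.68.3.161/32 -> H2 at depth 32
  add 215.68.0.0/16 -> H1 at depth 16
  ? 213.94.190.8  path d0:-→d1:-→d2:-→d3:-→d4:-→d5:-→d6:-→d7:-→d8:-→d9:-→d10:-→d11:-→d12:-→d13:-→d14:-→d15:-→d16:-→d17:-→d18:-→d19:-→d20:-→d21:-→d22:-→d23:-→d24:H2→d25:-→d26:-→d27:-→d28:H0→d29:H1  best=H1
  ? 215.68.3.168  path d0:-→d1:-→d2:-→d3:-→d4:-→d5:-→d6:-→d7:-→d8:-→d9:-→d10:-→d11:-→d12:-→d13:-→d14:H1→d15:-→d16:H1→d17:-→d18:-→d19:-→d20:H1→d21:-→d22:-→d23:-→d24:H1→d25:-→d26:-→d27:-→d28:H2  best=H2
  del 215.68.3.160/28 (clear depth 28)
  del 213.94.190.0/28 (clear depth 28)
  del 213.94.190.8/29 (clear depth 29)
  add 215.68.3.160/31 -> H2 at depth 31
  del 215.68.0.0/20 (clear depth 20)
  ? 215.68.1.72  path d0:-→d1:-→d2:-→d3:-→d4:-→d5:-→d6:-→d7:-→d8:-→d9:-→d10:-→d11:-→d12:-→d13:-→d14:H1→d15:-→d16:H1→d17:-→d18:-→d19:-→d20:-→d21:-→d22:-  best=H1
  ? 41.26.122.252  path d0:-  best=no-route
  add 215.0.0.0/8 -> H1 at depth 8
  add 215.68.3.160/31 -> H1 at depth 31
  add 213.80.0.0/12 -> H2 at depth 12
  ? 167.1.53.87  path d0:-→d1:-  best=no-route
  ? 215.68.0.14  path d0:-→d1:-→d2:-→d3:-→d4:-→d5:-→d6:-→d7:-→d8:H1→d9:-→d10:-→d11:-→d12:-→d13:-→d14:H1→d15:-→d16:H1→d17:-→d18:-→d19:-→d20:-→d21:-→d22:-  best=H1
  add 215.68.3.160/28 -> H2 at depth 28
  ? 215.68.3.40  path d0:-→d1:-→d2:-→d3:-→d4:-→d5:-→d6:-→d7:-→d8:H1→d9:-→d10:-→d11:-→d12:-→d13:-→d14:H1→d15:-→d16:H1→d17:-→d18:-→d19:-→d20:-→d21:-→d22:-→d23:-→d24:H1  best=H1
  del 213.94.190.0/24 (clear depth 24)
  ? 215.68.3.161  path d0:-→d1:-→d2:-→d3:-→d4:-→d5:-→d6:-→d7:-→d8:H1→d9:-→d10:-→d11:-→d12:-→d13:-→d14:H1→d15:-→d16:H1→d17:-→d18:-→d19:-→d20:-→d21:-→d22:-→d23:-→d24:H1→d25:-→d26:-→d27:-→d28:H2→d29:-→d30:-→d31:H1→d32:H2  best=H2

== LOOKUPS ==
["H2","H1","H2","H1","no-route","no-route","H1","H1","H2"]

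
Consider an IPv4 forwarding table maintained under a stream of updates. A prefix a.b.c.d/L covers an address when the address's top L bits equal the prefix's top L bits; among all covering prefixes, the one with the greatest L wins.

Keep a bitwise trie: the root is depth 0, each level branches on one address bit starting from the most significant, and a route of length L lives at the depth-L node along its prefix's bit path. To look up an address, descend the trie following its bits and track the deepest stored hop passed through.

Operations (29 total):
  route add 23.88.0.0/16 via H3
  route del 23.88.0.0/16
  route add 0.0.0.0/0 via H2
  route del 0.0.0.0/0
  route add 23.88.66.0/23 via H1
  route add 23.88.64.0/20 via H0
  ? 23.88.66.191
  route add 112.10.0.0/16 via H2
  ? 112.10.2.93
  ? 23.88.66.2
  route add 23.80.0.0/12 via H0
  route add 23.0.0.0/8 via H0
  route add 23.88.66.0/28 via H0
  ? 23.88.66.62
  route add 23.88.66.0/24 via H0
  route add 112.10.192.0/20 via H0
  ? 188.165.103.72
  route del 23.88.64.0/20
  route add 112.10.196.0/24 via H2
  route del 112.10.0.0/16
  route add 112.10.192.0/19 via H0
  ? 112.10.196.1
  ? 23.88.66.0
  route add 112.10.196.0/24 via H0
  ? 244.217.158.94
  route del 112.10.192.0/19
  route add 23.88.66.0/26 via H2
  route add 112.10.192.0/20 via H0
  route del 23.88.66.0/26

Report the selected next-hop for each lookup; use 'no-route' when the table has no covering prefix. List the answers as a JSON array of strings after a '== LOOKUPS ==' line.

Trace:
  add 23.88.0.0/16 -> H3 at depth 16
  - 23.88.0.0/16 clear@16
  add 0.0.0.0/0 -> H2 at depth 0
  - 0.0.0.0/0 clear@0
  add 23.88.66.0/23 -> H1 at depth 23
  add 23.88.64.0/20 -> H0 at depth 20
  Q 23.88.66.191: descend 00010111010110000100001 ; hops seen [H0,H1] ; pick H1
  add 112.10.0.0/16 -> H2 at depth 16
  Q 112.10.2.93: descend 0111000000001010 ; hops seen [H2] ; pick H2
  Q 23.88.66.2: descend 00010111010110000100001 ; hops seen [H0,H1] ; pick H1
  add 23.80.0.0/12 -> H0 at depth 12
  add 23.0.0.0/8 -> H0 at depth 8
  add 23.88.66.0/28 -> H0 at depth 28
  Q 23.88.66.62: descend 00010111010110000100001000 ; hops seen [H0,H0,H0,H1] ; pick H1
  add 23.88.66.0/24 -> H0 at depth 24
  add 112.10.192.0/20 -> H0 at depth 20
  Q 188.165.103.72: descend ε ; hops seen [∅] ; pick no-route
  - 23.88.64.0/20 clear@20
  add 112.10.196.0/24 -> H2 at depth 24
  - 112.10.0.0/16 clear@16
  add 112.10.192.0/19 -> H0 at depth 19
  Q 112.10.196.1: descend 011100000000101011000100 ; hops seen [H0,H0,H2] ; pick H2
  Q 23.88.66.0: descend 0001011101011000010000100000 ; hops seen [H0,H0,H1,H0,H0] ; pick H0
  add 112.10.196.0/24 -> H0 at depth 24
  Q 244.217.158.94: descend ε ; hops seen [∅] ; pick no-route
  - 112.10.192.0/19 clear@19
  add 23.88.66.0/26 -> H2 at depth 26
  add 112.10.192.0/20 -> H0 at depth 20
  - 23.88.66.0/26 clear@26

== LOOKUPS ==
["H1","H2","H1","H1","no-route","H2","H0","no-route"]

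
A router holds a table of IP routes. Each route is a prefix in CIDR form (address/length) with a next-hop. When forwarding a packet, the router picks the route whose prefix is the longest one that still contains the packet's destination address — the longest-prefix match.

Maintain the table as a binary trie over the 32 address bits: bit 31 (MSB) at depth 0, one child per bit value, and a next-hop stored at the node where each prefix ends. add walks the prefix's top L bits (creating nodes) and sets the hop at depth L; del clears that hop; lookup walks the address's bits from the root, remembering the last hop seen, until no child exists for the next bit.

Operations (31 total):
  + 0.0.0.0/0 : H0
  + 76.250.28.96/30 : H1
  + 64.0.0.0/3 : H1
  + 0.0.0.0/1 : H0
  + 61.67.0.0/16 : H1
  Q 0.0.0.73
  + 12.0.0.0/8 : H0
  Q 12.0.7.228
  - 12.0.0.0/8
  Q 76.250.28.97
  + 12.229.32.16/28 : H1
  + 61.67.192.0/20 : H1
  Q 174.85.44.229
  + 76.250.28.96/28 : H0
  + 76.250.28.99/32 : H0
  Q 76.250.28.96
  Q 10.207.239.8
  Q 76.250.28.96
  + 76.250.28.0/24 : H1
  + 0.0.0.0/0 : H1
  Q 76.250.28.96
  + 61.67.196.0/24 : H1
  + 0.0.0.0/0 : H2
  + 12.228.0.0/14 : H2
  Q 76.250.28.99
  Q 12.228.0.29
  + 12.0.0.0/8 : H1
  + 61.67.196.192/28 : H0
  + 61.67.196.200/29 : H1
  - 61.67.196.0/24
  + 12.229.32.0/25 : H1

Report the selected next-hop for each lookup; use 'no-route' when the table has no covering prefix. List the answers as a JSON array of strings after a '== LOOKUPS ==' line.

Process each operation:
  add 0.0.0.0/0 -> H0 at depth 0
  add 76.250.28.96/30 -> H1 at depth 30
  add 64.0.0.0/3 -> H1 at depth 3
  add 0.0.0.0/1 -> H0 at depth 1
  add 61.67.0.0/16 -> H1 at depth 16
  Q 0.0.0.73: descend 00 ; hops seen [H0,H0] ; pick H0
  add 12.0.0.0/8 -> H0 at depth 8
  Q 12.0.7.228: descend 00001100 ; hops seen [H0,H0,H0] ; pick H0
  del 12.0.0.0/8 (clear depth 8)
  Q 76.250.28.97: descend 010011001111101000011100011000 ; hops seen [H0,H0,H1,H1] ; pick H1
  add 12.229.32.16/28 -> H1 at depth 28
  add 61.67.192.0/20 -> H1 at depth 20
  Q 174.85.44.229: descend ε ; hops seen [H0] ; pick H0
  add 76.250.28.96/28 -> H0 at depth 28
  add 76.250.28.99/32 -> H0 at depth 32
  Q 76.250.28.96: descend 010011001111101000011100011000 ; hops seen [H0,H0,H1,H0,H1] ; pick H1
  Q 10.207.239.8: descend 00001 ; hops seen [H0,H0] ; pick H0
  Q 76.250.28.96: descend 010011001111101000011100011000 ; hops seen [H0,H0,H1,H0,H1] ; pick H1
  add 76.250.28.0/24 -> H1 at depth 24
  add 0.0.0.0/0 -> H1 at depth 0
  Q 76.250.28.96: descend 010011001111101000011100011000 ; hops seen [H1,H0,H1,H1,H0,H1] ; pick H1
  add 61.67.196.0/24 -> H1 at depth 24
  add 0.0.0.0/0 -> H2 at depth 0
  add 12.228.0.0/14 -> H2 at depth 14
  Q 76.250.28.99: descend 01001100111110100001110001100011 ; hops seen [H2,H0,H1,H1,H0,H1,H0] ; pick H0
  Q 12.228.0.29: descend 000011001110010 ; hops seen [H2,H0,H2] ; pick H2
  add 12.0.0.0/8 -> H1 at depth 8
  add 61.67.196.192/28 -> H0 at depth 28
  add 61.67.196.200/29 -> H1 at depth 29
  del 61.67.196.0/24 (clear depth 24)
  add 12.229.32.0/25 -> H1 at depth 25

== LOOKUPS ==
["H0","H0","H1","H0","H1","H0","H1","H1","H0","H2"]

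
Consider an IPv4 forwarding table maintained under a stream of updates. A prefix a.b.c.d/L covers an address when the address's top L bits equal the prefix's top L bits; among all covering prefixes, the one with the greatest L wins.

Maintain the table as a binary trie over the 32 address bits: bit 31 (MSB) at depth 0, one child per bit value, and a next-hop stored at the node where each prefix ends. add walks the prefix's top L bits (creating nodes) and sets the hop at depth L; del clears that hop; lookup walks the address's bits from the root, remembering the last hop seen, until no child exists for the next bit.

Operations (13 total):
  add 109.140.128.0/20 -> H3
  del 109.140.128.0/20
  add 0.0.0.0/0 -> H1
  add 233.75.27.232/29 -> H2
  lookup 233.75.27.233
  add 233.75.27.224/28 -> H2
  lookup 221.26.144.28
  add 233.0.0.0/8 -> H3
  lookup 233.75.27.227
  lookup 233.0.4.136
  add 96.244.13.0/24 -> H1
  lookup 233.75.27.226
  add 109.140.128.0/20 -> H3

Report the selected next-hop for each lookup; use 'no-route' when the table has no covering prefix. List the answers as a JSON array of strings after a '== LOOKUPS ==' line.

Apply in order:
  add 109.140.128.0/20 -> H3 at depth 20
  - 109.140.128.0/20 clear@20
  add 0.0.0.0/0 -> H1 at depth 0
  add 233.75.27.232/29 -> H2 at depth 29
  lookup 233.75.27.233: bits 11101001010010110001101111101 walk d0:H1→d1:-→d2:-→d3:-→d4:-→d5:-→d6:-→d7:-→d8:-→d9:-→d10:-→d11:-→d12:-→d13:-→d14:-→d15:-→d16:-→d17:-→d18:-→d19:-→d20:-→d21:-→d22:-→d23:-→d24:-→d25:-→d26:-→d27:-→d28:-→d29:H2 -> H2
  add 233.75.27.224/28 -> H2 at depth 28
  lookup 221.26.144.28: bits 11 walk d0:H1→d1:-→d2:- -> H1
  add 233.0.0.0/8 -> H3 at depth 8
  lookup 233.75.27.227: bits 1110100101001011000110111110 walk d0:H1→d1:-→d2:-→d3:-→d4:-→d5:-→d6:-→d7:-→d8:H3→d9:-→d10:-→d11:-→d12:-→d13:-→d14:-→d15:-→d16:-→d17:-→d18:-→d19:-→d20:-→d21:-→d22:-→d23:-→d24:-→d25:-→d26:-→d27:-→d28:H2 -> H2
  lookup 233.0.4.136: bits 111010010 walk d0:H1→d1:-→d2:-→d3:-→d4:-→d5:-→d6:-→d7:-→d8:H3→d9:- -> H3
  add 96.244.13.0/24 -> H1 at depth 24
  lookup 233.75.27.226: bits 1110100101001011000110111110 walk d0:H1→d1:-→d2:-→d3:-→d4:-→d5:-→d6:-→d7:-→d8:H3→d9:-→d10:-→d11:-→d12:-→d13:-→d14:-→d15:-→d16:-→d17:-→d18:-→d19:-→d20:-→d21:-→d22:-→d23:-→d24:-→d25:-→d26:-→d27:-→d28:H2 -> H2
  add 109.140.128.0/20 -> H3 at depth 20

== LOOKUPS ==
["H2","H1","H2","H3","H2"]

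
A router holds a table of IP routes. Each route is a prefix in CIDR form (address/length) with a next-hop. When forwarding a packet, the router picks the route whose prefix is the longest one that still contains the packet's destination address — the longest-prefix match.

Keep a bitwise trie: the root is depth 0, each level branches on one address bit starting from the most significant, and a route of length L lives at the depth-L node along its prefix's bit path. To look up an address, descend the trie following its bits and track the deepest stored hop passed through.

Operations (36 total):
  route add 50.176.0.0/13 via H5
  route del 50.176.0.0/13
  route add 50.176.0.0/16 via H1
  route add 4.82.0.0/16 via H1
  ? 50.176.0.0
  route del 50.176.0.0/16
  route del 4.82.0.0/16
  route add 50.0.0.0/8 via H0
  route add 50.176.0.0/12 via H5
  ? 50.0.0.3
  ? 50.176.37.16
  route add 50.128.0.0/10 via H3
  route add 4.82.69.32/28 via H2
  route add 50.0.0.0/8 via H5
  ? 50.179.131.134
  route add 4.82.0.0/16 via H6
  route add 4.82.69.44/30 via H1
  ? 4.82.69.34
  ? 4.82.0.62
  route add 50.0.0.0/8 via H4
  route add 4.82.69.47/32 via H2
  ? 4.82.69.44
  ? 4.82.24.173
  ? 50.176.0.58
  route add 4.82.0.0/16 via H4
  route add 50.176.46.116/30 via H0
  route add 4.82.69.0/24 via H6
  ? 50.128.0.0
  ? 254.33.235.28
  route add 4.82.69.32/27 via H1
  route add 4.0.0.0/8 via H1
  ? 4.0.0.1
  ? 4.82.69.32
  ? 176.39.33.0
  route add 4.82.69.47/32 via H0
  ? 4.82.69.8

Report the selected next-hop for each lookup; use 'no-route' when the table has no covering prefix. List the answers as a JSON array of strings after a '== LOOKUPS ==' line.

Apply in order:
  + 50.176.0.0/13 (H5) depth=13
  - 50.176.0.0/13 clear@13
  + 50.176.0.0/16 (H1) depth=16
  + 4.82.0.0/16 (H1) depth=16
  ? 50.176.0.0  path d0:-→d1:-→d2:-→d3:-→d4:-→d5:-→d6:-→d7:-→d8:-→d9:-→d10:-→d11:-→d12:-→d13:-→d14:-→d15:-→d16:H1  best=H1
  - 50.176.0.0/16 clear@16
  - 4.82.0.0/16 clear@16
  + 50.0.0.0/8 (H0) depth=8
  + 50.176.0.0/12 (H5) depth=12
  ? 50.0.0.3  path d0:-→d1:-→d2:-→d3:-→d4:-→d5:-→d6:-→d7:-→d8:H0  best=H0
  ? 50.176.37.16  path d0:-→d1:-→d2:-→d3:-→d4:-→d5:-→d6:-→d7:-→d8:H0→d9:-→d10:-→d11:-→d12:H5→d13:-→d14:-→d15:-→d16:-  best=H5
  + 50.128.0.0/10 (H3) depth=10
  + 4.82.69.32/28 (H2) depth=28
  + 50.0.0.0/8 (H5) depth=8
  ? 50.179.131.134  path d0:-→d1:-→d2:-→d3:-→d4:-→d5:-→d6:-→d7:-→d8:H5→d9:-→d10:H3→d11:-→d12:H5→d13:-→d14:-  best=H5
  + 4.82.0.0/16 (H6) depth=16
  + 4.82.69.44/30 (H1) depth=30
  ? 4.82.69.34  path d0:-→d1:-→d2:-→d3:-→d4:-→d5:-→d6:-→d7:-→d8:-→d9:-→d10:-→d11:-→d12:-→d13:-→d14:-→d15:-→d16:H6→d17:-→d18:-→d19:-→d20:-→d21:-→d22:-→d23:-→d24:-→d25:-→d26:-→d27:-→d28:H2  best=H2
  ? 4.82.0.62  path d0:-→d1:-→d2:-→d3:-→d4:-→d5:-→d6:-→d7:-→d8:-→d9:-→d10:-→d11:-→d12:-→d13:-→d14:-→d15:-→d16:H6→d17:-  best=H6
  + 50.0.0.0/8 (H4) depth=8
  + 4.82.69.47/32 (H2) depth=32
  ? 4.82.69.44  path d0:-→d1:-→d2:-→d3:-→d4:-→d5:-→d6:-→d7:-→d8:-→d9:-→d10:-→d11:-→d12:-→d13:-→d14:-→d15:-→d16:H6→d17:-→d18:-→d19:-→d20:-→d21:-→d22:-→d23:-→d24:-→d25:-→d26:-→d27:-→d28:H2→d29:-→d30:H1  best=H1
  ? 4.82.24.173  path d0:-→d1:-→d2:-→d3:-→d4:-→d5:-→d6:-→d7:-→d8:-→d9:-→d10:-→d11:-→d12:-→d13:-→d14:-→d15:-→d16:H6→d17:-  best=H6
  ? 50.176.0.58  path d0:-→d1:-→d2:-→d3:-→d4:-→d5:-→d6:-→d7:-→d8:H4→d9:-→d10:H3→d11:-→d12:H5→d13:-→d14:-→d15:-→d16:-  best=H5
  + 4.82.0.0/16 (H4) depth=16
  + 50.176.46.116/30 (H0) depth=30
  + 4.82.69.0/24 (H6) depth=24
  ? 50.128.0.0  path d0:-→d1:-→d2:-→d3:-→d4:-→d5:-→d6:-→d7:-→d8:H4→d9:-→d10:H3  best=H3
  ? 254.33.235.28  path d0:-  best=no-route
  + 4.82.69.32/27 (H1) depth=27
  + 4.0.0.0/8 (H1) depth=8
  ? 4.0.0.1  path d0:-→d1:-→d2:-→d3:-→d4:-→d5:-→d6:-→d7:-→d8:H1→d9:-  best=H1
  ? 4.82.69.32  path d0:-→d1:-→d2:-→d3:-→d4:-→d5:-→d6:-→d7:-→d8:H1→d9:-→d10:-→d11:-→d12:-→d13:-→d14:-→d15:-→d16:H4→d17:-→d18:-→d19:-→d20:-→d21:-→d22:-→d23:-→d24:H6→d25:-→d26:-→d27:H1→d28:H2  best=H2
  ? 176.39.33.0  path d0:-  best=no-route
  + 4.82.69.47/32 (H0) depth=32
  ? 4.82.69.8  path d0:-→d1:-→d2:-→d3:-→d4:-→d5:-→d6:-→d7:-→d8:H1→d9:-→d10:-→d11:-→d12:-→d13:-→d14:-→d15:-→d16:H4→d17:-→d18:-→d19:-→d20:-→d21:-→d22:-→d23:-→d24:H6→d25:-→d26:-  best=H6

== LOOKUPS ==
["H1","H0","H5","H5","H2","H6","H1","H6","H5","H3","no-route","H1","H2","no-route","H6"]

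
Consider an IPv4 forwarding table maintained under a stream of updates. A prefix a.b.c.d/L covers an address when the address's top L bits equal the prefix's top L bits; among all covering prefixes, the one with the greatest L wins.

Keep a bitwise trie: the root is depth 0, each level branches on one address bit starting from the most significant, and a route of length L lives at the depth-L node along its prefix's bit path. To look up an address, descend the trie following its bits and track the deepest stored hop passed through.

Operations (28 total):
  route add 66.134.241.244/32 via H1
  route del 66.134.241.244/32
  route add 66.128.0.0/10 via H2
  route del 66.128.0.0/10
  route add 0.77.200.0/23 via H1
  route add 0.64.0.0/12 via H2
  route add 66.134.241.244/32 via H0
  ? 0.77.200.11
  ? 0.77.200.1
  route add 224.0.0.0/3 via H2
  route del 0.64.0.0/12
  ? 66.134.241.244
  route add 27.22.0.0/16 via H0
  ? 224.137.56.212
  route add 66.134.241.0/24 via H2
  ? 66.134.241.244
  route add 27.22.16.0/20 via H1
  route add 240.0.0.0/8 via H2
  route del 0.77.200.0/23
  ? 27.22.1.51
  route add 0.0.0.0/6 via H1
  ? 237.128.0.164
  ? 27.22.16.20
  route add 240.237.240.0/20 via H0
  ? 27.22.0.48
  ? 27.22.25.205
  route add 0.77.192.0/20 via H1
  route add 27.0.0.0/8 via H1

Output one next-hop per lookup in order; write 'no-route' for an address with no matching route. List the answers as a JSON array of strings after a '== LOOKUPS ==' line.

Trace:
  add 66.134.241.244/32 -> H1 at depth 32
  - 66.134.241.244/32 clear@32
  add 66.128.0.0/10 -> H2 at depth 10
  - 66.128.0.0/10 clear@10
  add 0.77.200.0/23 -> H1 at depth 23
  add 0.64.0.0/12 -> H2 at depth 12
  add 66.134.241.244/32 -> H0 at depth 32
  lookup 0.77.200.11: bits 00000000010011011100100 walk d0:-→d1:-→d2:-→d3:-→d4:-→d5:-→d6:-→d7:-→d8:-→d9:-→d10:-→d11:-→d12:H2→d13:-→d14:-→d15:-→d16:-→d17:-→d18:-→d19:-→d20:-→d21:-→d22:-→d23:H1 -> H1
  lookup 0.77.200.1: bits 00000000010011011100100 walk d0:-→d1:-→d2:-→d3:-→d4:-→d5:-→d6:-→d7:-→d8:-→d9:-→d10:-→d11:-→d12:H2→d13:-→d14:-→d15:-→d16:-→d17:-→d18:-→d19:-→d20:-→d21:-→d22:-→d23:H1 -> H1
  add 224.0.0.0/3 -> H2 at depth 3
  - 0.64.0.0/12 clear@12
  lookup 66.134.241.244: bits 01000010100001101111000111110100 walk d0:-→d1:-→d2:-→d3:-→d4:-→d5:-→d6:-→d7:-→d8:-→d9:-→d10:-→d11:-→d12:-→d13:-→d14:-→d15:-→d16:-→d17:-→d18:-→d19:-→d20:-→d21:-→d22:-→d23:-→d24:-→d25:-→d26:-→d27:-→d28:-→d29:-→d30:-→d31:-→d32:H0 -> H0
  add 27.22.0.0/16 -> H0 at depth 16
  lookup 224.137.56.212: bits 111 walk d0:-→d1:-→d2:-→d3:H2 -> H2
  add 66.134.241.0/24 -> H2 at depth 24
  lookup 66.134.241.244: bits 01000010100001101111000111110100 walk d0:-→d1:-→d2:-→d3:-→d4:-→d5:-→d6:-→d7:-→d8:-→d9:-→d10:-→d11:-→d12:-→d13:-→d14:-→d15:-→d16:-→d17:-→d18:-→d19:-→d20:-→d21:-→d22:-→d23:-→d24:H2→d25:-→d26:-→d27:-→d28:-→d29:-→d30:-→d31:-→d32:H0 -> H0
  add 27.22.16.0/20 -> H1 at depth 20
  add 240.0.0.0/8 -> H2 at depth 8
  - 0.77.200.0/23 clear@23
  lookup 27.22.1.51: bits 0001101100010110000 walk d0:-→d1:-→d2:-→d3:-→d4:-→d5:-→d6:-→d7:-→d8:-→d9:-→d10:-→d11:-→d12:-→d13:-→d14:-→d15:-→d16:H0→d17:-→d18:-→d19:- -> H0
  add 0.0.0.0/6 -> H1 at depth 6
  lookup 237.128.0.164: bits 111 walk d0:-→d1:-→d2:-→d3:H2 -> H2
  lookup 27.22.16.20: bits 00011011000101100001 walk d0:-→d1:-→d2:-→d3:-→d4:-→d5:-→d6:-→d7:-→d8:-→d9:-→d10:-→d11:-→d12:-→d13:-→d14:-→d15:-→d16:H0→d17:-→d18:-→d19:-→d20:H1 -> H1
  add 240.237.240.0/20 -> H0 at depth 20
  lookup 27.22.0.48: bits 0001101100010110000 walk d0:-→d1:-→d2:-→d3:-→d4:-→d5:-→d6:-→d7:-→d8:-→d9:-→d10:-→d11:-→d12:-→d13:-→d14:-→d15:-→d16:H0→d17:-→d18:-→d19:- -> H0
  lookup 27.22.25.205: bits 00011011000101100001 walk d0:-→d1:-→d2:-→d3:-→d4:-→d5:-→d6:-→d7:-→d8:-→d9:-→d10:-→d11:-→d12:-→d13:-→d14:-→d15:-→d16:H0→d17:-→d18:-→d19:-→d20:H1 -> H1
  add 0.77.192.0/20 -> H1 at depth 20
  add 27.0.0.0/8 -> H1 at depth 8

== LOOKUPS ==
["H1","H1","H0","H2","H0","H0","H2","H1","H0","H1"]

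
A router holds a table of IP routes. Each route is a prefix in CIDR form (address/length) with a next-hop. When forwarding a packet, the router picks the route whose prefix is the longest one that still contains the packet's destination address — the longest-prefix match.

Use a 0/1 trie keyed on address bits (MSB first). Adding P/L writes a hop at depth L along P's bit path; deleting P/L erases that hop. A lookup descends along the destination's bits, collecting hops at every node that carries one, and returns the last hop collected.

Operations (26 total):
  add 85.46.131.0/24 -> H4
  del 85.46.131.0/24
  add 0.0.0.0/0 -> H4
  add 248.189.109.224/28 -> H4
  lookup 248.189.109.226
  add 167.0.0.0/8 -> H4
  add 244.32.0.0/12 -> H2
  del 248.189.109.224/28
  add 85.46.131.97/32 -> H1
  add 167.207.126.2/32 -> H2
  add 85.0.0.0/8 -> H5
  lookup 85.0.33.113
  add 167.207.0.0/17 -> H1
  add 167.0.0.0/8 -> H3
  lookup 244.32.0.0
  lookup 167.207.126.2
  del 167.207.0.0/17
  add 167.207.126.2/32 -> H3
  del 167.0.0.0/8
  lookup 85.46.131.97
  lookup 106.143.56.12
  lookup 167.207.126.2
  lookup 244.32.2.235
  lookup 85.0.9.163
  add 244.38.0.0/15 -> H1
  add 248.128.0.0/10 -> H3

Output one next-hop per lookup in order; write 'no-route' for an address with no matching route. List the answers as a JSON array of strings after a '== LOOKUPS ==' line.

Apply in order:
  add 85.46.131.0/24 -> H4 at depth 24
  - 85.46.131.0/24 clear@24
  add 0.0.0.0/0 -> H4 at depth 0
  add 248.189.109.224/28 -> H4 at depth 28
  Q 248.189.109.226: descend 1111100010111101011011011110 ; hops seen [H4,H4] ; pick H4
  add 167.0.0.0/8 -> H4 at depth 8
  add 244.32.0.0/12 -> H2 at depth 12
  - 248.189.109.224/28 clear@28
  add 85.46.131.97/32 -> H1 at depth 32
  add 167.207.126.2/32 -> H2 at depth 32
  add 85.0.0.0/8 -> H5 at depth 8
  Q 85.0.33.113: descend 0101010100 ; hops seen [H4,H5] ; pick H5
  add 167.207.0.0/17 -> H1 at depth 17
  add 167.0.0.0/8 -> H3 at depth 8
  Q 244.32.0.0: descend 111101000010 ; hops seen [H4,H2] ; pick H2
  Q 167.207.126.2: descend 10100111110011110111111000000010 ; hops seen [H4,H3,H1,H2] ; pick H2
  - 167.207.0.0/17 clear@17
  add 167.207.126.2/32 -> H3 at depth 32
  - 167.0.0.0/8 clear@8
  Q 85.46.131.97: descend 01010101001011101000001101100001 ; hops seen [H4,H5,H1] ; pick H1
  Q 106.143.56.12: descend 01 ; hops seen [H4] ; pick H4
  Q 167.207.126.2: descend 10100111110011110111111000000010 ; hops seen [H4,H3] ; pick H3
  Q 244.32.2.235: descend 111101000010 ; hops seen [H4,H2] ; pick H2
  Q 85.0.9.163: descend 0101010100 ; hops seen [H4,H5] ; pick H5
  add 244.38.0.0/15 -> H1 at depth 15
  add 248.128.0.0/10 -> H3 at depth 10

== LOOKUPS ==
["H4","H5","H2","H2","H1","H4","H3","H2","H5"]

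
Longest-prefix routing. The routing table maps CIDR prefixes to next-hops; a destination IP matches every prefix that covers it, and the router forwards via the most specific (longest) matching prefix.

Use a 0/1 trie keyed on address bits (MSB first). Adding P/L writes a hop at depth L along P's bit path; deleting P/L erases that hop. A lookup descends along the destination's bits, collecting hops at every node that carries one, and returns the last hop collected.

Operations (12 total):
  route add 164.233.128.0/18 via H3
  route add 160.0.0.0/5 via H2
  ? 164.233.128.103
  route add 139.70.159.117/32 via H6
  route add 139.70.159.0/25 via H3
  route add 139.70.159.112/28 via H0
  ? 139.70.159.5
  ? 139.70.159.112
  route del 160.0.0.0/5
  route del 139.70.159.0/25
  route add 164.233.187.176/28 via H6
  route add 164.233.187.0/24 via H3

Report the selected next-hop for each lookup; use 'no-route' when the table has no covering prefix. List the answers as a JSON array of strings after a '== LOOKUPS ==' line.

Trace:
  add 164.233.128.0/18 -> H3 at depth 18
  add 160.0.0.0/5 -> H2 at depth 5
  ? 164.233.128.103  path d0:-→d1:-→d2:-→d3:-→d4:-→d5:H2→d6:-→d7:-→d8:-→d9:-→d10:-→d11:-→d12:-→d13:-→d14:-→d15:-→d16:-→d17:-→d18:H3  best=H3
  add 139.70.159.117/32 -> H6 at depth 32
  add 139.70.159.0/25 -> H3 at depth 25
  add 139.70.159.112/28 -> H0 at depth 28
  ? 139.70.159.5  path d0:-→d1:-→d2:-→d3:-→d4:-→d5:-→d6:-→d7:-→d8:-→d9:-→d10:-→d11:-→d12:-→d13:-→d14:-→d15:-→d16:-→d17:-→d18:-→d19:-→d20:-→d21:-→d22:-→d23:-→d24:-→d25:H3  best=H3
  ? 139.70.159.112  path d0:-→d1:-→d2:-→d3:-→d4:-→d5:-→d6:-→d7:-→d8:-→d9:-→d10:-→d11:-→d12:-→d13:-→d14:-→d15:-→d16:-→d17:-→d18:-→d19:-→d20:-→d21:-→d22:-→d23:-→d24:-→d25:H3→d26:-→d27:-→d28:H0→d29:-  best=H0
  del 160.0.0.0/5 (clear depth 5)
  del 139.70.159.0/25 (clear depth 25)
  add 164.233.187.176/28 -> H6 at depth 28
  add 164.233.187.0/24 -> H3 at depth 24

== LOOKUPS ==
["H3","H3","H0"]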